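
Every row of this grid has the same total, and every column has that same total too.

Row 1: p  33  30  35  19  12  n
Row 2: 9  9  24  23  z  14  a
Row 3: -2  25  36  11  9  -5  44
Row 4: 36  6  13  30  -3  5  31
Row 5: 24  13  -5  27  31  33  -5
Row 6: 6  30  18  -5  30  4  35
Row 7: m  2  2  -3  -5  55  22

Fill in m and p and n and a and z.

Rows 3 and 4 both sum to 118, so that's the common total.
The known cells in column 5 total 81, leaving 118 − 81 = 37 for the blank.
The known cells in row 7 total 73, leaving 118 − 73 = 45 for the blank.
The known cells in column 1 total 118, leaving 118 − 118 = 0 for the blank.
The known cells in row 1 total 129, leaving 118 − 129 = -11 for the blank.
The known cells in row 2 total 116, leaving 118 − 116 = 2 for the blank.

m = 45, p = 0, n = -11, a = 2, z = 37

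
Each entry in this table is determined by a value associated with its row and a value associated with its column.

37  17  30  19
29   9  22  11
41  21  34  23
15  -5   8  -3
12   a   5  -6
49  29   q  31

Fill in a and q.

a = -8, q = 42

The difference between any two rows is the same in every column — this is an addition table with the headers hidden.
Row 5 minus row 1 is -6 − 19 = -25, so its entry in column 2 is 17 + (-25) = -8.
Row 6 minus row 1 is 31 − 19 = 12, so its entry in column 3 is 30 + 12 = 42.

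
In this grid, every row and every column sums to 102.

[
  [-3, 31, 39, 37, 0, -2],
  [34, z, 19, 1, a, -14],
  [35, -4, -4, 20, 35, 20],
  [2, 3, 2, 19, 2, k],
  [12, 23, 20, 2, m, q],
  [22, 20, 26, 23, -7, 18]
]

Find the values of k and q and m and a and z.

Column 2: 31 − 4 + 3 + 23 + 20 = 73, so its missing entry is 102 − 73 = 29.
Row 2: 34 + 29 + 19 + 1 − 14 = 69, so its missing entry is 102 − 69 = 33.
Column 5: 0 + 33 + 35 + 2 − 7 = 63, so its missing entry is 102 − 63 = 39.
Row 5: 12 + 23 + 20 + 2 + 39 = 96, so its missing entry is 102 − 96 = 6.
Row 4: 2 + 3 + 2 + 19 + 2 = 28, so its missing entry is 102 − 28 = 74.

k = 74, q = 6, m = 39, a = 33, z = 29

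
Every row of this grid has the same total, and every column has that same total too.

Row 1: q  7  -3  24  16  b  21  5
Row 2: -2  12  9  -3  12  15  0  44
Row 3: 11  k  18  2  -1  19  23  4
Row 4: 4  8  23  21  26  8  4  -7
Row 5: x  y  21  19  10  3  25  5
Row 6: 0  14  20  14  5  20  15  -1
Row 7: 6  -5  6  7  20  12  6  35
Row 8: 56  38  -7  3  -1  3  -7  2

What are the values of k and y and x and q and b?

k = 11, y = 2, x = 2, q = 10, b = 7

Rows 2 and 4 both sum to 87, so that's the common total.
The known cells in row 3 total 76, leaving 87 − 76 = 11 for the blank.
The known cells in column 6 total 80, leaving 87 − 80 = 7 for the blank.
The known cells in row 1 total 77, leaving 87 − 77 = 10 for the blank.
The known cells in column 1 total 85, leaving 87 − 85 = 2 for the blank.
The known cells in row 5 total 85, leaving 87 − 85 = 2 for the blank.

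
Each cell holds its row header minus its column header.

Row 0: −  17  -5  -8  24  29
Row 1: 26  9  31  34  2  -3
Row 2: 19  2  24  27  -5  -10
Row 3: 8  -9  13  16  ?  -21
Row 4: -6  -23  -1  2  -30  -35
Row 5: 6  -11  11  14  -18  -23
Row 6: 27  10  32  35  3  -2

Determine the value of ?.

-16

8 − 24 = -16.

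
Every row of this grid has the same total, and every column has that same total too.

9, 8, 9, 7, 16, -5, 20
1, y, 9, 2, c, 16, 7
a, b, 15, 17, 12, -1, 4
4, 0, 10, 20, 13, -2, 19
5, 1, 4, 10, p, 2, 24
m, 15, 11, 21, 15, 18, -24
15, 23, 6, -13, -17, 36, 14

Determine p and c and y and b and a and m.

Rows 1 and 4 both sum to 64, so that's the common total.
The known cells in row 5 total 46, leaving 64 − 46 = 18 for the blank.
The known cells in column 5 total 57, leaving 64 − 57 = 7 for the blank.
The known cells in row 2 total 42, leaving 64 − 42 = 22 for the blank.
The known cells in column 2 total 69, leaving 64 − 69 = -5 for the blank.
The known cells in row 3 total 42, leaving 64 − 42 = 22 for the blank.
The known cells in row 6 total 56, leaving 64 − 56 = 8 for the blank.

p = 18, c = 7, y = 22, b = -5, a = 22, m = 8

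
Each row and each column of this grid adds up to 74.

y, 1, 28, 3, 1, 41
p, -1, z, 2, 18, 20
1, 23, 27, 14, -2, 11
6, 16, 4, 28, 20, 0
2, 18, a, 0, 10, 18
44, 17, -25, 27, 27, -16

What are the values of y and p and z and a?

y = 0, p = 21, z = 14, a = 26

Row 5 has 2 + 18 + 0 + 10 + 18 = 48; the blank must be 74 − 48 = 26.
Column 3 has 28 + 27 + 4 + 26 − 25 = 60; the blank must be 74 − 60 = 14.
Row 2 has -1 + 14 + 2 + 18 + 20 = 53; the blank must be 74 − 53 = 21.
Row 1 has 1 + 28 + 3 + 1 + 41 = 74; the blank must be 74 − 74 = 0.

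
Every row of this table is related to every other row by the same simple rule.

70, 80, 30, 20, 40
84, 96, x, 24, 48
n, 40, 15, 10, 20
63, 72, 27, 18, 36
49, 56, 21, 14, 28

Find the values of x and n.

x = 36, n = 35

Each row is a constant multiple of every other row — this is a multiplication table with the headers hidden.
Row 2 is 48/40 = 6/5 times row 1, so its entry in column 3 is 30 × 6/5 = 36.
Row 3 is 20/40 = 1/2 times row 1, so its entry in column 1 is 70 × 1/2 = 35.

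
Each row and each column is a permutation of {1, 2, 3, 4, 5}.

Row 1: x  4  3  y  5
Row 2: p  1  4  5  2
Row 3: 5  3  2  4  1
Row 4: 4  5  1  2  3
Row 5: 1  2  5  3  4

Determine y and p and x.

y = 1, p = 3, x = 2

Cell (2,1): row 2 already has {1, 2, 4, 5} → 3.
At (row 1, col 4): column 4 already has {2, 3, 4, 5}, so the value is 1.
At (row 1, col 1): row 1 already has {1, 3, 4, 5}, so the value is 2.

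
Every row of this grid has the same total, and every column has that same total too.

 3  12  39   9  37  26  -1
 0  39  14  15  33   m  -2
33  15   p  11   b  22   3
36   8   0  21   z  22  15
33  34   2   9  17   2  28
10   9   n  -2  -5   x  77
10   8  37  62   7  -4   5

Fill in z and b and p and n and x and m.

Rows 1 and 5 both sum to 125, so that's the common total.
Row 4 has 36 + 8 + 0 + 21 + 22 + 15 = 102; the blank must be 125 − 102 = 23.
Column 5 has 37 + 33 + 23 + 17 − 5 + 7 = 112; the blank must be 125 − 112 = 13.
Row 2 has 0 + 39 + 14 + 15 + 33 − 2 = 99; the blank must be 125 − 99 = 26.
Column 6 has 26 + 26 + 22 + 22 + 2 − 4 = 94; the blank must be 125 − 94 = 31.
Row 3 has 33 + 15 + 11 + 13 + 22 + 3 = 97; the blank must be 125 − 97 = 28.
Row 6 has 10 + 9 − 2 − 5 + 31 + 77 = 120; the blank must be 125 − 120 = 5.

z = 23, b = 13, p = 28, n = 5, x = 31, m = 26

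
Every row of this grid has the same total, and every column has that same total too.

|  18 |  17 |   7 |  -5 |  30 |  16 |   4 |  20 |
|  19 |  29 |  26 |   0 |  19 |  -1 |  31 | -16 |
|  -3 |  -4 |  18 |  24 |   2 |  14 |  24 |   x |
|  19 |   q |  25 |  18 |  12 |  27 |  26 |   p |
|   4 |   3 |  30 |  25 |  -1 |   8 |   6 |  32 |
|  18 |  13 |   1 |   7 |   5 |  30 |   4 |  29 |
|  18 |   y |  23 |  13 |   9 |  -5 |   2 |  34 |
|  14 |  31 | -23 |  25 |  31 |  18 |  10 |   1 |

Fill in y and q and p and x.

y = 13, q = 5, p = -25, x = 32

Rows 1 and 2 both sum to 107, so that's the common total.
Row 7: 18 + 23 + 13 + 9 − 5 + 2 + 34 = 94, so its missing entry is 107 − 94 = 13.
Column 2: 17 + 29 − 4 + 3 + 13 + 13 + 31 = 102, so its missing entry is 107 − 102 = 5.
Row 3: -3 − 4 + 18 + 24 + 2 + 14 + 24 = 75, so its missing entry is 107 − 75 = 32.
Row 4: 19 + 5 + 25 + 18 + 12 + 27 + 26 = 132, so its missing entry is 107 − 132 = -25.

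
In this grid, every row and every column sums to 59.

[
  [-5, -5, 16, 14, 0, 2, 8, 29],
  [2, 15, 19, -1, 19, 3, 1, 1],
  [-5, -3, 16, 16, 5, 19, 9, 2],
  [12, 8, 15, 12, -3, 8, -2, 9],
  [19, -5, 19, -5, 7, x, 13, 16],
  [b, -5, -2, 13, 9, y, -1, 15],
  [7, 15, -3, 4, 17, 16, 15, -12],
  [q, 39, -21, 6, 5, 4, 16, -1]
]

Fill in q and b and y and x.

The known cells in row 5 total 64, leaving 59 − 64 = -5 for the blank.
The known cells in row 8 total 48, leaving 59 − 48 = 11 for the blank.
The known cells in column 1 total 41, leaving 59 − 41 = 18 for the blank.
The known cells in row 6 total 47, leaving 59 − 47 = 12 for the blank.

q = 11, b = 18, y = 12, x = -5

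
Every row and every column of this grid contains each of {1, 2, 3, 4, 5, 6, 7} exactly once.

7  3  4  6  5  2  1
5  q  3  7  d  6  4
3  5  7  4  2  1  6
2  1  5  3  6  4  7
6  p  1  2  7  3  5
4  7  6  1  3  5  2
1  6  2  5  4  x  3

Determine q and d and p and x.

For row 2, column 5: column 5 already has {2, 3, 4, 5, 6, 7}; that leaves 1.
For row 2, column 2: row 2 already has {1, 3, 4, 5, 6, 7}; that leaves 2.
Cell (5,2): row 5 already has {1, 2, 3, 5, 6, 7} → 4.
At (row 7, col 6): row 7 already has {1, 2, 3, 4, 5, 6}, so the value is 7.

q = 2, d = 1, p = 4, x = 7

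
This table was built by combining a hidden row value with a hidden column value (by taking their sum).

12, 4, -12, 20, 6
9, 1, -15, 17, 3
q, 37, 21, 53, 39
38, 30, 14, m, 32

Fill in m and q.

The difference between any two rows is the same in every column — this is an addition table with the headers hidden.
Row 4 minus row 1 is 14 − (-12) = 26, so its entry in column 4 is 20 + 26 = 46.
Row 3 minus row 1 is 21 − (-12) = 33, so its entry in column 1 is 12 + 33 = 45.

m = 46, q = 45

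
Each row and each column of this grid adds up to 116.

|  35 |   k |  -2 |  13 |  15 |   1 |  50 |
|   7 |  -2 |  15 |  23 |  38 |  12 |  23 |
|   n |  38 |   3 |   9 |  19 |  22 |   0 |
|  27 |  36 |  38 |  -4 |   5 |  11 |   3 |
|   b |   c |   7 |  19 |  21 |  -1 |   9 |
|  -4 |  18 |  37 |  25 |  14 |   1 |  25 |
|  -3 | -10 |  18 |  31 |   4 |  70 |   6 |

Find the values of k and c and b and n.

k = 4, c = 32, b = 29, n = 25

Row 1: 35 − 2 + 13 + 15 + 1 + 50 = 112, so its missing entry is 116 − 112 = 4.
Column 2: 4 − 2 + 38 + 36 + 18 − 10 = 84, so its missing entry is 116 − 84 = 32.
Row 5: 32 + 7 + 19 + 21 − 1 + 9 = 87, so its missing entry is 116 − 87 = 29.
Row 3: 38 + 3 + 9 + 19 + 22 + 0 = 91, so its missing entry is 116 − 91 = 25.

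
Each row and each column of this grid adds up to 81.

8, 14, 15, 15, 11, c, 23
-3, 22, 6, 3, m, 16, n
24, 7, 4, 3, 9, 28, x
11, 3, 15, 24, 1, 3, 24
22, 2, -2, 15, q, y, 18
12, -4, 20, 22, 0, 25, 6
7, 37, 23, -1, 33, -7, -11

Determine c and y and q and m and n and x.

Row 3: 24 + 7 + 4 + 3 + 9 + 28 = 75, so its missing entry is 81 − 75 = 6.
Row 1: 8 + 14 + 15 + 15 + 11 + 23 = 86, so its missing entry is 81 − 86 = -5.
Column 6: -5 + 16 + 28 + 3 + 25 − 7 = 60, so its missing entry is 81 − 60 = 21.
Row 5: 22 + 2 − 2 + 15 + 21 + 18 = 76, so its missing entry is 81 − 76 = 5.
Column 5: 11 + 9 + 1 + 5 + 0 + 33 = 59, so its missing entry is 81 − 59 = 22.
Row 2: -3 + 22 + 6 + 3 + 22 + 16 = 66, so its missing entry is 81 − 66 = 15.

c = -5, y = 21, q = 5, m = 22, n = 15, x = 6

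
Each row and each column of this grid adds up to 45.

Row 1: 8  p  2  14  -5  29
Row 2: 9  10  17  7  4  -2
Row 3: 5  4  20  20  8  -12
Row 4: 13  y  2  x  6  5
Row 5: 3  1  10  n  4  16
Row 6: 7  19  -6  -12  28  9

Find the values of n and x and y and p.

The known cells in row 1 total 48, leaving 45 − 48 = -3 for the blank.
The known cells in column 2 total 31, leaving 45 − 31 = 14 for the blank.
The known cells in row 4 total 40, leaving 45 − 40 = 5 for the blank.
The known cells in row 5 total 34, leaving 45 − 34 = 11 for the blank.

n = 11, x = 5, y = 14, p = -3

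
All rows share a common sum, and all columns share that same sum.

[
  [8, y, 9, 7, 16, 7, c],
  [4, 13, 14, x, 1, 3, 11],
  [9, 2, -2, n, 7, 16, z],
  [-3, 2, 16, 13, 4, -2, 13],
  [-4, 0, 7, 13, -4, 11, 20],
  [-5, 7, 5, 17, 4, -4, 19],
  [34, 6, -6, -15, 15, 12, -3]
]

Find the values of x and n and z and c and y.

Rows 4 and 5 both sum to 43, so that's the common total.
The known cells in column 2 total 30, leaving 43 − 30 = 13 for the blank.
The known cells in row 1 total 60, leaving 43 − 60 = -17 for the blank.
The known cells in column 7 total 43, leaving 43 − 43 = 0 for the blank.
The known cells in row 3 total 32, leaving 43 − 32 = 11 for the blank.
The known cells in row 2 total 46, leaving 43 − 46 = -3 for the blank.

x = -3, n = 11, z = 0, c = -17, y = 13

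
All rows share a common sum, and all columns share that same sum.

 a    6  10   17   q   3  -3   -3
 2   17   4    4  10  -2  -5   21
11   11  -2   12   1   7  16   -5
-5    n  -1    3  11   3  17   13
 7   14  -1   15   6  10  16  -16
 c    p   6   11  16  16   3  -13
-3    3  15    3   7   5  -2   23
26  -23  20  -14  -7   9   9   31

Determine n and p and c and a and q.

n = 10, p = 13, c = -1, a = 14, q = 7

Rows 2 and 3 both sum to 51, so that's the common total.
The known cells in column 5 total 44, leaving 51 − 44 = 7 for the blank.
The known cells in row 1 total 37, leaving 51 − 37 = 14 for the blank.
The known cells in row 4 total 41, leaving 51 − 41 = 10 for the blank.
The known cells in column 2 total 38, leaving 51 − 38 = 13 for the blank.
The known cells in row 6 total 52, leaving 51 − 52 = -1 for the blank.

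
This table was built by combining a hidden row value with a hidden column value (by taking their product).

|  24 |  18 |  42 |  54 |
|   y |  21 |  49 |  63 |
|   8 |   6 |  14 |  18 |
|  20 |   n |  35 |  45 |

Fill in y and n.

y = 28, n = 15

Each row is a constant multiple of every other row — this is a multiplication table with the headers hidden.
Row 2 is 63/54 = 7/6 times row 1, so its entry in column 1 is 24 × 7/6 = 28.
Row 4 is 45/54 = 5/6 times row 1, so its entry in column 2 is 18 × 5/6 = 15.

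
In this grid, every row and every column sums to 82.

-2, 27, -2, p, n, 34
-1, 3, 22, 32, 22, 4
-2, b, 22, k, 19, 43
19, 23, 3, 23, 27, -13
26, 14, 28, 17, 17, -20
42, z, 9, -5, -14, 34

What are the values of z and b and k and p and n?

The known cells in column 5 total 71, leaving 82 − 71 = 11 for the blank.
The known cells in row 1 total 68, leaving 82 − 68 = 14 for the blank.
The known cells in row 6 total 66, leaving 82 − 66 = 16 for the blank.
The known cells in column 2 total 83, leaving 82 − 83 = -1 for the blank.
The known cells in row 3 total 81, leaving 82 − 81 = 1 for the blank.

z = 16, b = -1, k = 1, p = 14, n = 11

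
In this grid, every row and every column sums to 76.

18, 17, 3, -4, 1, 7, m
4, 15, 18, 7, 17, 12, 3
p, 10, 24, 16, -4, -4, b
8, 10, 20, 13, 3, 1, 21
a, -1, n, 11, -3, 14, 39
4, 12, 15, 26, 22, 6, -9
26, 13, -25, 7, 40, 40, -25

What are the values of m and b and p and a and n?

m = 34, b = 13, p = 21, a = -5, n = 21

Column 3 has 3 + 18 + 24 + 20 + 15 − 25 = 55; the blank must be 76 − 55 = 21.
Row 5 has -1 + 21 + 11 − 3 + 14 + 39 = 81; the blank must be 76 − 81 = -5.
Column 1 has 18 + 4 + 8 − 5 + 4 + 26 = 55; the blank must be 76 − 55 = 21.
Row 1 has 18 + 17 + 3 − 4 + 1 + 7 = 42; the blank must be 76 − 42 = 34.
Row 3 has 21 + 10 + 24 + 16 − 4 − 4 = 63; the blank must be 76 − 63 = 13.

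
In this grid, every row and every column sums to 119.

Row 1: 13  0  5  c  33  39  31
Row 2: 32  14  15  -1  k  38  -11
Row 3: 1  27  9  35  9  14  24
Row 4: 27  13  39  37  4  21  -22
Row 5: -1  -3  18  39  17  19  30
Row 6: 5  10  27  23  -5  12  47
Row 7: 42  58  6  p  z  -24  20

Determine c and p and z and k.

c = -2, p = -12, z = 29, k = 32

The known cells in row 1 total 121, leaving 119 − 121 = -2 for the blank.
The known cells in row 2 total 87, leaving 119 − 87 = 32 for the blank.
The known cells in column 5 total 90, leaving 119 − 90 = 29 for the blank.
The known cells in row 7 total 131, leaving 119 − 131 = -12 for the blank.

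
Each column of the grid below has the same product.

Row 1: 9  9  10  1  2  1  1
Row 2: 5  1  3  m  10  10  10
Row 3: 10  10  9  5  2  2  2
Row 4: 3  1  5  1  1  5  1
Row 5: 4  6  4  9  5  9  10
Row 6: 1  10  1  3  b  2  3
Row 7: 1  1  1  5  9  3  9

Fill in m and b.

Columns 2 and 3 each multiply to 5400, so every column has product 5400.
Column 4: 1×5×1×9×3×5 = 675, so the missing entry is 5400 ÷ 675 = 8.
Column 5: 2×10×2×1×5×9 = 1800, so the missing entry is 5400 ÷ 1800 = 3.

m = 8, b = 3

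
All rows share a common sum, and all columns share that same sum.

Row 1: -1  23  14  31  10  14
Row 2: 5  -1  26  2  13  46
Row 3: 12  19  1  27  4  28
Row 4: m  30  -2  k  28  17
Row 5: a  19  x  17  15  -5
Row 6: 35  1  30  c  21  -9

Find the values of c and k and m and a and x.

c = 13, k = 1, m = 17, a = 23, x = 22

Rows 1 and 2 both sum to 91, so that's the common total.
The known cells in column 3 total 69, leaving 91 − 69 = 22 for the blank.
The known cells in row 5 total 68, leaving 91 − 68 = 23 for the blank.
The known cells in column 1 total 74, leaving 91 − 74 = 17 for the blank.
The known cells in row 4 total 90, leaving 91 − 90 = 1 for the blank.
The known cells in row 6 total 78, leaving 91 − 78 = 13 for the blank.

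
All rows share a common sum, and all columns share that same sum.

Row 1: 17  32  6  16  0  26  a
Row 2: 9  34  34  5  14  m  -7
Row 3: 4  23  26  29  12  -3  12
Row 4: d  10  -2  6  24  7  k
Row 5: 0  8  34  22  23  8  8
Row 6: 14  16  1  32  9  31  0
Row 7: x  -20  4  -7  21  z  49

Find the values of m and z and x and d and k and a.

Rows 3 and 5 both sum to 103, so that's the common total.
The known cells in row 2 total 89, leaving 103 − 89 = 14 for the blank.
The known cells in column 6 total 83, leaving 103 − 83 = 20 for the blank.
The known cells in row 1 total 97, leaving 103 − 97 = 6 for the blank.
The known cells in column 7 total 68, leaving 103 − 68 = 35 for the blank.
The known cells in row 4 total 80, leaving 103 − 80 = 23 for the blank.
The known cells in row 7 total 67, leaving 103 − 67 = 36 for the blank.

m = 14, z = 20, x = 36, d = 23, k = 35, a = 6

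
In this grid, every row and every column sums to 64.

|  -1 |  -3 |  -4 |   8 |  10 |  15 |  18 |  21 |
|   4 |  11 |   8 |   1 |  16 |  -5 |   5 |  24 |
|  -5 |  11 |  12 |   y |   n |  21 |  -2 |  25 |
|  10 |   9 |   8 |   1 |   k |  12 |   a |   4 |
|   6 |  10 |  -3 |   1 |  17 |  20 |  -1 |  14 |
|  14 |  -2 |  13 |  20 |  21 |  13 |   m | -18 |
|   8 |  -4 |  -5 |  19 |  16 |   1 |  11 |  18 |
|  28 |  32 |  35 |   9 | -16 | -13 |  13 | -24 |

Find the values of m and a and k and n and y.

The known cells in column 4 total 59, leaving 64 − 59 = 5 for the blank.
The known cells in row 3 total 67, leaving 64 − 67 = -3 for the blank.
The known cells in column 5 total 61, leaving 64 − 61 = 3 for the blank.
The known cells in row 6 total 61, leaving 64 − 61 = 3 for the blank.
The known cells in row 4 total 47, leaving 64 − 47 = 17 for the blank.

m = 3, a = 17, k = 3, n = -3, y = 5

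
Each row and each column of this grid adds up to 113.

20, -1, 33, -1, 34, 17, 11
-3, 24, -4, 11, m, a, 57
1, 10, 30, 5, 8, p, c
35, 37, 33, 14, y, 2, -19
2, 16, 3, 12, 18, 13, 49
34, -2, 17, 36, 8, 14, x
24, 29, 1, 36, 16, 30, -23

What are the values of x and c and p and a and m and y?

x = 6, c = 32, p = 27, a = 10, m = 18, y = 11

Row 4: 35 + 37 + 33 + 14 + 2 − 19 = 102, so its missing entry is 113 − 102 = 11.
Column 5: 34 + 8 + 11 + 18 + 8 + 16 = 95, so its missing entry is 113 − 95 = 18.
Row 2: -3 + 24 − 4 + 11 + 18 + 57 = 103, so its missing entry is 113 − 103 = 10.
Row 6: 34 − 2 + 17 + 36 + 8 + 14 = 107, so its missing entry is 113 − 107 = 6.
Column 7: 11 + 57 − 19 + 49 + 6 − 23 = 81, so its missing entry is 113 − 81 = 32.
Row 3: 1 + 10 + 30 + 5 + 8 + 32 = 86, so its missing entry is 113 − 86 = 27.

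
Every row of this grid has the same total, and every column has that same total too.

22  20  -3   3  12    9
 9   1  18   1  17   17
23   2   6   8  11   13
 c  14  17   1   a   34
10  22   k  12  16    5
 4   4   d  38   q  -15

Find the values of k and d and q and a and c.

k = -2, d = 27, q = 5, a = 2, c = -5

Rows 1 and 2 both sum to 63, so that's the common total.
The known cells in row 5 total 65, leaving 63 − 65 = -2 for the blank.
The known cells in column 1 total 68, leaving 63 − 68 = -5 for the blank.
The known cells in row 4 total 61, leaving 63 − 61 = 2 for the blank.
The known cells in column 5 total 58, leaving 63 − 58 = 5 for the blank.
The known cells in row 6 total 36, leaving 63 − 36 = 27 for the blank.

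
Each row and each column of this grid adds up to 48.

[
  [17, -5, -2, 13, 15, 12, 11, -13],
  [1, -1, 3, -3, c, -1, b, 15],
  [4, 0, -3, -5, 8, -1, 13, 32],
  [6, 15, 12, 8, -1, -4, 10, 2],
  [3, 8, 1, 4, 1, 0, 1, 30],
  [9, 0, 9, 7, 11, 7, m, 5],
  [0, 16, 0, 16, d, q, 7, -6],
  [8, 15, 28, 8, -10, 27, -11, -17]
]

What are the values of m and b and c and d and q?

Column 6 has 12 − 1 − 1 − 4 + 0 + 7 + 27 = 40; the blank must be 48 − 40 = 8.
Row 7 has 0 + 16 + 0 + 16 + 8 + 7 − 6 = 41; the blank must be 48 − 41 = 7.
Column 5 has 15 + 8 − 1 + 1 + 11 + 7 − 10 = 31; the blank must be 48 − 31 = 17.
Row 6 has 9 + 0 + 9 + 7 + 11 + 7 + 5 = 48; the blank must be 48 − 48 = 0.
Row 2 has 1 − 1 + 3 − 3 + 17 − 1 + 15 = 31; the blank must be 48 − 31 = 17.

m = 0, b = 17, c = 17, d = 7, q = 8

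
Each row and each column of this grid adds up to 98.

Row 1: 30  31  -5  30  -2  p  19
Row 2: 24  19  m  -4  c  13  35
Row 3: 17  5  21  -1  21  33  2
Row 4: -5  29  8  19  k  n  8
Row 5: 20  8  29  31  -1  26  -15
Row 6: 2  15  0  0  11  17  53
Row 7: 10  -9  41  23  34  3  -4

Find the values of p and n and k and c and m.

Column 3 has -5 + 21 + 8 + 29 + 0 + 41 = 94; the blank must be 98 − 94 = 4.
Row 2 has 24 + 19 + 4 − 4 + 13 + 35 = 91; the blank must be 98 − 91 = 7.
Column 5 has -2 + 7 + 21 − 1 + 11 + 34 = 70; the blank must be 98 − 70 = 28.
Row 1 has 30 + 31 − 5 + 30 − 2 + 19 = 103; the blank must be 98 − 103 = -5.
Row 4 has -5 + 29 + 8 + 19 + 28 + 8 = 87; the blank must be 98 − 87 = 11.

p = -5, n = 11, k = 28, c = 7, m = 4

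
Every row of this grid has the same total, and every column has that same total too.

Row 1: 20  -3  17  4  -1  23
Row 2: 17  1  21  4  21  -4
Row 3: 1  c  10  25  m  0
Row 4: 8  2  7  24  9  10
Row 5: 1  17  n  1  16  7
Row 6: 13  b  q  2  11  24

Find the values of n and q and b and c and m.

Rows 1 and 2 both sum to 60, so that's the common total.
Column 5 has -1 + 21 + 9 + 16 + 11 = 56; the blank must be 60 − 56 = 4.
Row 3 has 1 + 10 + 25 + 4 + 0 = 40; the blank must be 60 − 40 = 20.
Column 2 has -3 + 1 + 20 + 2 + 17 = 37; the blank must be 60 − 37 = 23.
Row 5 has 1 + 17 + 1 + 16 + 7 = 42; the blank must be 60 − 42 = 18.
Row 6 has 13 + 23 + 2 + 11 + 24 = 73; the blank must be 60 − 73 = -13.

n = 18, q = -13, b = 23, c = 20, m = 4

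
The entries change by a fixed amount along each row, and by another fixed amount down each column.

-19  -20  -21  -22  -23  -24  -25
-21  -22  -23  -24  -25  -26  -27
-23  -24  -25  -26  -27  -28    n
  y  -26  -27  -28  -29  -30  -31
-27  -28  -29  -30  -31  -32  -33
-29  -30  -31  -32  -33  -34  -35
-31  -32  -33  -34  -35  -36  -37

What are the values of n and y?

Along each row the entries change by -1 per step; down each column they change by -2.
Row 3: from -23 at column 1, stepping by -1 to column 7 gives -29.
Row 4: from -26 at column 2, stepping by -1 to column 1 gives -25.

n = -29, y = -25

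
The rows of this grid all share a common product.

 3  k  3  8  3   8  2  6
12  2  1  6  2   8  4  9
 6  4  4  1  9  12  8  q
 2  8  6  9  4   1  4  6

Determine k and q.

Rows 2 and 4 each multiply to 82944, so every row has product 82944.
Row 1: 3×3×8×3×8×2×6 = 20736, so the missing entry is 82944 ÷ 20736 = 4.
Row 3: 6×4×4×1×9×12×8 = 82944, so the missing entry is 82944 ÷ 82944 = 1.

k = 4, q = 1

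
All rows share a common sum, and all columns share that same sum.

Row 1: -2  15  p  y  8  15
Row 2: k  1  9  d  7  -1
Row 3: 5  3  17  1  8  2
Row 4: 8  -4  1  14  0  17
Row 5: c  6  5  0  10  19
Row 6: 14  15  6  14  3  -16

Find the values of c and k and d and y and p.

c = -4, k = 15, d = 5, y = 2, p = -2

Rows 3 and 4 both sum to 36, so that's the common total.
The known cells in row 5 total 40, leaving 36 − 40 = -4 for the blank.
The known cells in column 3 total 38, leaving 36 − 38 = -2 for the blank.
The known cells in row 1 total 34, leaving 36 − 34 = 2 for the blank.
The known cells in column 1 total 21, leaving 36 − 21 = 15 for the blank.
The known cells in row 2 total 31, leaving 36 − 31 = 5 for the blank.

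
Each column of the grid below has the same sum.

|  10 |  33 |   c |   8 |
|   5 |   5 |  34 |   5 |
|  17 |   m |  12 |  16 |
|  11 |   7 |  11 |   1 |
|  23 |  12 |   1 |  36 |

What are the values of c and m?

Columns 1 and 4 both add up to 66, so every column sums to 66.
Column 3: 34 + 12 + 11 + 1 = 58, so the missing entry is 66 − 58 = 8.
Column 2: 33 + 5 + 7 + 12 = 57, so the missing entry is 66 − 57 = 9.

c = 8, m = 9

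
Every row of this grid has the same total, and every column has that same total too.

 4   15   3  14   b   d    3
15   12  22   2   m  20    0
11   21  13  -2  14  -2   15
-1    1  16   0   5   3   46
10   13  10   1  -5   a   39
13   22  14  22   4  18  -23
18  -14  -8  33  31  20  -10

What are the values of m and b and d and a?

m = -1, b = 22, d = 9, a = 2

Rows 3 and 4 both sum to 70, so that's the common total.
Row 5 has 10 + 13 + 10 + 1 − 5 + 39 = 68; the blank must be 70 − 68 = 2.
Row 2 has 15 + 12 + 22 + 2 + 20 + 0 = 71; the blank must be 70 − 71 = -1.
Column 5 has -1 + 14 + 5 − 5 + 4 + 31 = 48; the blank must be 70 − 48 = 22.
Row 1 has 4 + 15 + 3 + 14 + 22 + 3 = 61; the blank must be 70 − 61 = 9.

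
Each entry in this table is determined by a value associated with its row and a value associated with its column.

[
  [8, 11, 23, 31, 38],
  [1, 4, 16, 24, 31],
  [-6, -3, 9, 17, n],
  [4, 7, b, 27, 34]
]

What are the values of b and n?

b = 19, n = 24

The difference between any two rows is the same in every column — this is an addition table with the headers hidden.
Row 4 minus row 1 is 7 − 11 = -4, so its entry in column 3 is 23 + (-4) = 19.
Row 3 minus row 1 is -3 − 11 = -14, so its entry in column 5 is 38 + (-14) = 24.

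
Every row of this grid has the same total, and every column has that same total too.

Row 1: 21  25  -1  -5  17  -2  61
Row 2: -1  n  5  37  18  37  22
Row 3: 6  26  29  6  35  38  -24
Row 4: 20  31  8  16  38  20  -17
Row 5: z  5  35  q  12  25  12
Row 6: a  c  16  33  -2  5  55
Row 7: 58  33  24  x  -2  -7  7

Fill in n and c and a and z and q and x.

n = -2, c = -2, a = 11, z = 1, q = 26, x = 3

Rows 1 and 3 both sum to 116, so that's the common total.
Row 2: -1 + 5 + 37 + 18 + 37 + 22 = 118, so its missing entry is 116 − 118 = -2.
Column 2: 25 − 2 + 26 + 31 + 5 + 33 = 118, so its missing entry is 116 − 118 = -2.
Row 6: -2 + 16 + 33 − 2 + 5 + 55 = 105, so its missing entry is 116 − 105 = 11.
Column 1: 21 − 1 + 6 + 20 + 11 + 58 = 115, so its missing entry is 116 − 115 = 1.
Row 5: 1 + 5 + 35 + 12 + 25 + 12 = 90, so its missing entry is 116 − 90 = 26.
Row 7: 58 + 33 + 24 − 2 − 7 + 7 = 113, so its missing entry is 116 − 113 = 3.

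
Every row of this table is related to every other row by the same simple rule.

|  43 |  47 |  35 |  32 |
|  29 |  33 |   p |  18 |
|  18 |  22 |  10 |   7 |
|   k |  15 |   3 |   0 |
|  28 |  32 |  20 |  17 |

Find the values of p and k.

p = 21, k = 11

The difference between any two rows is the same in every column — this is an addition table with the headers hidden.
Row 2 minus row 1 is 33 − 47 = -14, so its entry in column 3 is 35 + (-14) = 21.
Row 4 minus row 1 is 15 − 47 = -32, so its entry in column 1 is 43 + (-32) = 11.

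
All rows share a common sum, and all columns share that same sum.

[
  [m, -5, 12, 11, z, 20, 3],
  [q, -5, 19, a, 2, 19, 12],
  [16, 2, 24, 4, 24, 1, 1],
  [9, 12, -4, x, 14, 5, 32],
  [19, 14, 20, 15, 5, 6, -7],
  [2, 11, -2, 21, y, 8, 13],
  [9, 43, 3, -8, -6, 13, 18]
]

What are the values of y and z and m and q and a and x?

Rows 3 and 5 both sum to 72, so that's the common total.
The known cells in row 6 total 53, leaving 72 − 53 = 19 for the blank.
The known cells in column 5 total 58, leaving 72 − 58 = 14 for the blank.
The known cells in row 1 total 55, leaving 72 − 55 = 17 for the blank.
The known cells in row 4 total 68, leaving 72 − 68 = 4 for the blank.
The known cells in column 1 total 72, leaving 72 − 72 = 0 for the blank.
The known cells in row 2 total 47, leaving 72 − 47 = 25 for the blank.

y = 19, z = 14, m = 17, q = 0, a = 25, x = 4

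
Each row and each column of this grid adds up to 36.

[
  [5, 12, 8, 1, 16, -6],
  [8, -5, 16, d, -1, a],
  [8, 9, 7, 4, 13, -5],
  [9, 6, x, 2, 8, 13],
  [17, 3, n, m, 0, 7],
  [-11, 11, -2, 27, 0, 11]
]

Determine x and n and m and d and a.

The known cells in column 6 total 20, leaving 36 − 20 = 16 for the blank.
The known cells in row 4 total 38, leaving 36 − 38 = -2 for the blank.
The known cells in column 3 total 27, leaving 36 − 27 = 9 for the blank.
The known cells in row 5 total 36, leaving 36 − 36 = 0 for the blank.
The known cells in row 2 total 34, leaving 36 − 34 = 2 for the blank.

x = -2, n = 9, m = 0, d = 2, a = 16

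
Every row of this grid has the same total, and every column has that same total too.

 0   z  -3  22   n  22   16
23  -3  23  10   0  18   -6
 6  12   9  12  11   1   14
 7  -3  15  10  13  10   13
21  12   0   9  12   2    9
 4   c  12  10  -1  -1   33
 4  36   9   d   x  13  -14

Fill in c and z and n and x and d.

c = 8, z = 3, n = 5, x = 25, d = -8

Rows 2 and 3 both sum to 65, so that's the common total.
Row 6: 4 + 12 + 10 − 1 − 1 + 33 = 57, so its missing entry is 65 − 57 = 8.
Column 2: -3 + 12 − 3 + 12 + 8 + 36 = 62, so its missing entry is 65 − 62 = 3.
Row 1: 0 + 3 − 3 + 22 + 22 + 16 = 60, so its missing entry is 65 − 60 = 5.
Column 5: 5 + 0 + 11 + 13 + 12 − 1 = 40, so its missing entry is 65 − 40 = 25.
Row 7: 4 + 36 + 9 + 25 + 13 − 14 = 73, so its missing entry is 65 − 73 = -8.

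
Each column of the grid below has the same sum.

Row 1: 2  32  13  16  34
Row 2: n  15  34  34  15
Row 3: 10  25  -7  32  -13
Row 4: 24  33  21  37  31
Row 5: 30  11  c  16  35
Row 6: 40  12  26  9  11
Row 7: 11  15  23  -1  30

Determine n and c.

n = 26, c = 33

Columns 2 and 4 both add up to 143, so every column sums to 143.
Column 1: 2 + 10 + 24 + 30 + 40 + 11 = 117, so the missing entry is 143 − 117 = 26.
Column 3: 13 + 34 − 7 + 21 + 26 + 23 = 110, so the missing entry is 143 − 110 = 33.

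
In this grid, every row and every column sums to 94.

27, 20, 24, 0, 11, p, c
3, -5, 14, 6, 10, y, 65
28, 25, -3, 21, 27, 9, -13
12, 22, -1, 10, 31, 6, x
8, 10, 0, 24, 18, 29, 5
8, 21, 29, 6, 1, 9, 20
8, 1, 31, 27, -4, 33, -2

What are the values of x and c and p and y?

x = 14, c = 5, p = 7, y = 1

The known cells in row 2 total 93, leaving 94 − 93 = 1 for the blank.
The known cells in column 6 total 87, leaving 94 − 87 = 7 for the blank.
The known cells in row 1 total 89, leaving 94 − 89 = 5 for the blank.
The known cells in row 4 total 80, leaving 94 − 80 = 14 for the blank.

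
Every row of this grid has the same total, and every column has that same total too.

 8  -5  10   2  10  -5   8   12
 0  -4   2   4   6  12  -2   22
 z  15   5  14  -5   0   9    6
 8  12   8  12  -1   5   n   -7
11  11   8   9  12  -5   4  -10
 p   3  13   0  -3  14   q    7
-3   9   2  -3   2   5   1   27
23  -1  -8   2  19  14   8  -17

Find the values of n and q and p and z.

n = 3, q = 9, p = -3, z = -4

Rows 1 and 2 both sum to 40, so that's the common total.
The known cells in row 3 total 44, leaving 40 − 44 = -4 for the blank.
The known cells in column 1 total 43, leaving 40 − 43 = -3 for the blank.
The known cells in row 6 total 31, leaving 40 − 31 = 9 for the blank.
The known cells in row 4 total 37, leaving 40 − 37 = 3 for the blank.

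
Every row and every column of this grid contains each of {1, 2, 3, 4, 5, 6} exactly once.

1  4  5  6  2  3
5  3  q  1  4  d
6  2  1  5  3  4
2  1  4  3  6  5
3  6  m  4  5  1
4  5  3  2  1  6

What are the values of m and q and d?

Cell (5,3): row 5 already has {1, 3, 4, 5, 6} → 2.
Cell (2,3): column 3 already has {1, 2, 3, 4, 5} → 6.
At (row 2, col 6): row 2 already has {1, 3, 4, 5, 6}, so the value is 2.

m = 2, q = 6, d = 2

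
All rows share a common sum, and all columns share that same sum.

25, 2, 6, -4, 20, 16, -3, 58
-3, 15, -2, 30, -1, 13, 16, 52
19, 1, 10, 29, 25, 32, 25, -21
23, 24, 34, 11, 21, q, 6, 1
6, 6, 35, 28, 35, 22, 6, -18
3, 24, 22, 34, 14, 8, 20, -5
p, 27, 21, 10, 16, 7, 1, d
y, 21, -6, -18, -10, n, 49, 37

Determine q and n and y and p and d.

q = 0, n = 22, y = 25, p = 22, d = 16

Rows 1 and 2 both sum to 120, so that's the common total.
Column 8 has 58 + 52 − 21 + 1 − 18 − 5 + 37 = 104; the blank must be 120 − 104 = 16.
Row 7 has 27 + 21 + 10 + 16 + 7 + 1 + 16 = 98; the blank must be 120 − 98 = 22.
Column 1 has 25 − 3 + 19 + 23 + 6 + 3 + 22 = 95; the blank must be 120 − 95 = 25.
Row 8 has 25 + 21 − 6 − 18 − 10 + 49 + 37 = 98; the blank must be 120 − 98 = 22.
Row 4 has 23 + 24 + 34 + 11 + 21 + 6 + 1 = 120; the blank must be 120 − 120 = 0.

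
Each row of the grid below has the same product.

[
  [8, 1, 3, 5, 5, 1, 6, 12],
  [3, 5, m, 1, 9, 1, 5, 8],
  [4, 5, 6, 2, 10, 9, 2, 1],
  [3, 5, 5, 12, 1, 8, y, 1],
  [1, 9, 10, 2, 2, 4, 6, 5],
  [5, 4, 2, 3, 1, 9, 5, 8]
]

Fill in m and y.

Rows 1 and 6 each multiply to 43200, so every row has product 43200.
Row 2: 3×5×1×9×1×5×8 = 5400, so the missing entry is 43200 ÷ 5400 = 8.
Row 4: 3×5×5×12×1×8×1 = 7200, so the missing entry is 43200 ÷ 7200 = 6.

m = 8, y = 6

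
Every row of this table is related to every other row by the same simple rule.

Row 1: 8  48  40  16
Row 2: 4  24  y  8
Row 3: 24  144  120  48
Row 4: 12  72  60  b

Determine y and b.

Each row is a constant multiple of every other row — this is a multiplication table with the headers hidden.
Row 2 is 4/8 = 1/2 times row 1, so its entry in column 3 is 40 × 1/2 = 20.
Row 4 is 12/8 = 3/2 times row 1, so its entry in column 4 is 16 × 3/2 = 24.

y = 20, b = 24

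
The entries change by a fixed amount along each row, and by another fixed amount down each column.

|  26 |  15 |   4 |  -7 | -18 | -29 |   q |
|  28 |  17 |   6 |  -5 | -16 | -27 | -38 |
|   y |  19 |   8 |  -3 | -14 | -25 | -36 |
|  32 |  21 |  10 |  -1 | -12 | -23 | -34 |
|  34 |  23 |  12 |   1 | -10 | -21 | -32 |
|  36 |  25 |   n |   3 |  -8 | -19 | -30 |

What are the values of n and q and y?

Along each row the entries change by -11 per step; down each column they change by 2.
Row 6: from 36 at column 1, stepping by -11 to column 3 gives 14.
Row 1: from 26 at column 1, stepping by -11 to column 7 gives -40.
Row 3: from 19 at column 2, stepping by -11 to column 1 gives 30.

n = 14, q = -40, y = 30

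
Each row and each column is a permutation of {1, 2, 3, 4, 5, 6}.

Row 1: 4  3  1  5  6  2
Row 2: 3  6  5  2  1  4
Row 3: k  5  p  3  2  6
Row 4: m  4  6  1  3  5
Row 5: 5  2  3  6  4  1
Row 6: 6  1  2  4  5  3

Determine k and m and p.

For row 3, column 3: column 3 already has {1, 2, 3, 5, 6}; that leaves 4.
At (row 3, col 1): row 3 already has {2, 3, 4, 5, 6}, so the value is 1.
For row 4, column 1: row 4 already has {1, 3, 4, 5, 6}; that leaves 2.

k = 1, m = 2, p = 4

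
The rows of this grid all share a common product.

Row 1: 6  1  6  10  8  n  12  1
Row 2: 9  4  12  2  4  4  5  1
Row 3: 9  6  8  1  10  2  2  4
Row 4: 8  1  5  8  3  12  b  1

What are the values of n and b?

Rows 2 and 3 each multiply to 69120, so every row has product 69120.
Row 1: 6×1×6×10×8×12×1 = 34560, so the missing entry is 69120 ÷ 34560 = 2.
Row 4: 8×1×5×8×3×12×1 = 11520, so the missing entry is 69120 ÷ 11520 = 6.

n = 2, b = 6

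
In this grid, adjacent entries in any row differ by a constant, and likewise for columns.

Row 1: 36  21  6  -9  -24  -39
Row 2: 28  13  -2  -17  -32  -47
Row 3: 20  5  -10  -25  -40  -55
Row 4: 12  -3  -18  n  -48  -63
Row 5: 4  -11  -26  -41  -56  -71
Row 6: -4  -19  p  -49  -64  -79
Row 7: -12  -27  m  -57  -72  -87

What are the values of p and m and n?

p = -34, m = -42, n = -33

Along each row the entries change by -15 per step; down each column they change by -8.
Row 6: from -4 at column 1, stepping by -15 to column 3 gives -34.
Row 7: from -12 at column 1, stepping by -15 to column 3 gives -42.
Row 4: from 12 at column 1, stepping by -15 to column 4 gives -33.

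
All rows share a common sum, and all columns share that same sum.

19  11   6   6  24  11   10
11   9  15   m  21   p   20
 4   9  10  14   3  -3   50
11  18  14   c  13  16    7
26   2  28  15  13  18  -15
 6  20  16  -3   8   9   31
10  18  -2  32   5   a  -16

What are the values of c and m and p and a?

c = 8, m = 15, p = -4, a = 40

Rows 1 and 3 both sum to 87, so that's the common total.
Row 4: 11 + 18 + 14 + 13 + 16 + 7 = 79, so its missing entry is 87 − 79 = 8.
Column 4: 6 + 14 + 8 + 15 − 3 + 32 = 72, so its missing entry is 87 − 72 = 15.
Row 7: 10 + 18 − 2 + 32 + 5 − 16 = 47, so its missing entry is 87 − 47 = 40.
Row 2: 11 + 9 + 15 + 15 + 21 + 20 = 91, so its missing entry is 87 − 91 = -4.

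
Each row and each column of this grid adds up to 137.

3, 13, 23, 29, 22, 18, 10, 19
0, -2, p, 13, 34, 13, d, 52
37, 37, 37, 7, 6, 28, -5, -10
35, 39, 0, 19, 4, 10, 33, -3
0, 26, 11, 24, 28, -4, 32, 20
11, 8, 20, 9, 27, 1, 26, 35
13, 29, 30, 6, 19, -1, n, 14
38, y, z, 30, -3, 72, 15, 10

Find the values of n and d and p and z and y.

n = 27, d = -1, p = 28, z = -12, y = -13

Column 2 has 13 − 2 + 37 + 39 + 26 + 8 + 29 = 150; the blank must be 137 − 150 = -13.
Row 8 has 38 − 13 + 30 − 3 + 72 + 15 + 10 = 149; the blank must be 137 − 149 = -12.
Column 3 has 23 + 37 + 0 + 11 + 20 + 30 − 12 = 109; the blank must be 137 − 109 = 28.
Row 7 has 13 + 29 + 30 + 6 + 19 − 1 + 14 = 110; the blank must be 137 − 110 = 27.
Row 2 has 0 − 2 + 28 + 13 + 34 + 13 + 52 = 138; the blank must be 137 − 138 = -1.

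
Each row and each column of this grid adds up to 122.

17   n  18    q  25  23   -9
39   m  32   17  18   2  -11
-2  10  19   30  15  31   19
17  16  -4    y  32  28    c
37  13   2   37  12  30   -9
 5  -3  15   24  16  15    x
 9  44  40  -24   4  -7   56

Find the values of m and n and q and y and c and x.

The known cells in row 2 total 97, leaving 122 − 97 = 25 for the blank.
The known cells in column 2 total 105, leaving 122 − 105 = 17 for the blank.
The known cells in row 1 total 91, leaving 122 − 91 = 31 for the blank.
The known cells in column 4 total 115, leaving 122 − 115 = 7 for the blank.
The known cells in row 6 total 72, leaving 122 − 72 = 50 for the blank.
The known cells in row 4 total 96, leaving 122 − 96 = 26 for the blank.

m = 25, n = 17, q = 31, y = 7, c = 26, x = 50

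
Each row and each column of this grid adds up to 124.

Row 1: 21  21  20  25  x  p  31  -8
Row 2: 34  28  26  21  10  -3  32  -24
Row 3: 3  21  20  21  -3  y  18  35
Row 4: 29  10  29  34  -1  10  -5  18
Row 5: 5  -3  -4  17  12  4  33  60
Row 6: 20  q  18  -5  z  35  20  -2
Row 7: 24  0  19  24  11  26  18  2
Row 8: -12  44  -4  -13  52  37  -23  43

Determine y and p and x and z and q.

y = 9, p = 6, x = 8, z = 35, q = 3

Column 2: 21 + 28 + 21 + 10 − 3 + 0 + 44 = 121, so its missing entry is 124 − 121 = 3.
Row 6: 20 + 3 + 18 − 5 + 35 + 20 − 2 = 89, so its missing entry is 124 − 89 = 35.
Column 5: 10 − 3 − 1 + 12 + 35 + 11 + 52 = 116, so its missing entry is 124 − 116 = 8.
Row 1: 21 + 21 + 20 + 25 + 8 + 31 − 8 = 118, so its missing entry is 124 − 118 = 6.
Row 3: 3 + 21 + 20 + 21 − 3 + 18 + 35 = 115, so its missing entry is 124 − 115 = 9.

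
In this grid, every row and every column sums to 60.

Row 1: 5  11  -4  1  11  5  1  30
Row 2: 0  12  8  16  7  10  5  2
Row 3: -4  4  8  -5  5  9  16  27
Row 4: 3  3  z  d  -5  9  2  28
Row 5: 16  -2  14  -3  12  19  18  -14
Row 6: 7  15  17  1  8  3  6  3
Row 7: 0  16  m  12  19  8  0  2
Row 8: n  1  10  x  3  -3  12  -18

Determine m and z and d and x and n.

Row 7: 0 + 16 + 12 + 19 + 8 + 0 + 2 = 57, so its missing entry is 60 − 57 = 3.
Column 1: 5 + 0 − 4 + 3 + 16 + 7 + 0 = 27, so its missing entry is 60 − 27 = 33.
Row 8: 33 + 1 + 10 + 3 − 3 + 12 − 18 = 38, so its missing entry is 60 − 38 = 22.
Column 4: 1 + 16 − 5 − 3 + 1 + 12 + 22 = 44, so its missing entry is 60 − 44 = 16.
Row 4: 3 + 3 + 16 − 5 + 9 + 2 + 28 = 56, so its missing entry is 60 − 56 = 4.

m = 3, z = 4, d = 16, x = 22, n = 33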